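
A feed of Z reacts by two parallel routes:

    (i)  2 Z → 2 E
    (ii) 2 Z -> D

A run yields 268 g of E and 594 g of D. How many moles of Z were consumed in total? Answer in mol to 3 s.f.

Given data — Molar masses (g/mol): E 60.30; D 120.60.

n(E) = 268 / 60.30 = 4.444 mol
n(D) = 594 / 120.60 = 4.925 mol
n(Z) via (i) = (2/2)×4.444 = 4.444 mol
n(Z) via (ii) = (2/1)×4.925 = 9.850 mol
total n(Z) = 4.444 + 9.850 = 14.29 mol

14.3 mol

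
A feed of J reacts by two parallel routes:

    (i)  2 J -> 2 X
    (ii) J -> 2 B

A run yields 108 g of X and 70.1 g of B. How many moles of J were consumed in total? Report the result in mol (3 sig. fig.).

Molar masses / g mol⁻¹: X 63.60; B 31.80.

2.80 mol

n(X) = 108 / 63.60 = 1.698 mol
n(B) = 70.1 / 31.80 = 2.204 mol
n(J) via (i) = (2/2)×1.698 = 1.698 mol
n(J) via (ii) = (1/2)×2.204 = 1.102 mol
total n(J) = 1.698 + 1.102 = 2.800 mol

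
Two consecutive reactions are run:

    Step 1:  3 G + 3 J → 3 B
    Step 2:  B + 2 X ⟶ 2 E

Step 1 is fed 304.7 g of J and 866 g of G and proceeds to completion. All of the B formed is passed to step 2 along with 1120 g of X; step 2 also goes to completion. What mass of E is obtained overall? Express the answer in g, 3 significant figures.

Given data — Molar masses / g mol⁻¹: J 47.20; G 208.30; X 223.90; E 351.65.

1760 g

Step 1:
n(J) = 304.7 / 47.20 = 6.456 mol
n(G) = 866.0 / 208.30 = 4.157 mol
n/ν → J: 2.152, G: 1.386; G is limiting.
n(B) produced = (3/3) × 4.157 = 4.157 mol
Step 2:
n(B) available = 4.157 mol
n(X) = 1120 / 223.90 = 5.002 mol
n/ν → B: 4.157, X: 2.501; X is limiting.
n(E) = (2/2) × 5.002 = 5.002 mol
mass = 5.002 × 351.65 = 1759 g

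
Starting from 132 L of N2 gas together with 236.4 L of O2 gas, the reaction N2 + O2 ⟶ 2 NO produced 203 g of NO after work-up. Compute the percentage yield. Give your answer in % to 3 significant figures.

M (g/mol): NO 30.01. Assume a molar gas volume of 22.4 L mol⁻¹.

n(N2) = 132.0 / 22.4 = 5.893 mol
n(O2) = 236.4 / 22.4 = 10.55 mol
n/ν → N2: 5.893, O2: 10.55; N2 is limiting.
theoretical n(NO) = (2/1) × 5.893 = 11.79 mol → 353.8 g
% yield = 203 / 353.8 × 100 = 57.38 %

57.4 %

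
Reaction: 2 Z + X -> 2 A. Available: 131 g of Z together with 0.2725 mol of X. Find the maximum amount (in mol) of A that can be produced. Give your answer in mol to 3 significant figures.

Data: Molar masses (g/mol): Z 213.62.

0.545 mol

n(Z) = 131.0 / 213.62 = 0.6132 mol
n(X) = 0.2725 mol
n/ν for Z = 0.6132/2 = 0.3066
n/ν for X = 0.2725/1 = 0.2725
Smallest n/ν is X → limiting reagent.
n(A) = (2/1) × 0.2725 = 0.5450 mol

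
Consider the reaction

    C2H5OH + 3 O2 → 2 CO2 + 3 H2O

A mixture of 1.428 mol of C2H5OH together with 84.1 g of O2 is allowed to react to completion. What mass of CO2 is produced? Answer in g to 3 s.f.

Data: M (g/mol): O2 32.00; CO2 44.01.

n(C2H5OH) = 1.428 mol
n(O2) = 84.10 / 32.00 = 2.628 mol
n/ν → C2H5OH: 1.428, O2: 0.8760; O2 is limiting.
n(CO2) = (2/3) × 2.628 = 1.752 mol
mass = 1.752 × 44.01 = 77.11 g

77.1 g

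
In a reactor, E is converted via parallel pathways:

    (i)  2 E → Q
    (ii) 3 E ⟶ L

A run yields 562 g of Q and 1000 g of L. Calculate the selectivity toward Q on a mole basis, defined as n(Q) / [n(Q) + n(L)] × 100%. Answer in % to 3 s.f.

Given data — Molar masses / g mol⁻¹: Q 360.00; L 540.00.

n(Q) = 562 / 360.00 = 1.561 mol
n(L) = 1000 / 540.00 = 1.852 mol
selectivity = 1.561/(1.561+1.852) × 100 = 45.74 %

45.7 %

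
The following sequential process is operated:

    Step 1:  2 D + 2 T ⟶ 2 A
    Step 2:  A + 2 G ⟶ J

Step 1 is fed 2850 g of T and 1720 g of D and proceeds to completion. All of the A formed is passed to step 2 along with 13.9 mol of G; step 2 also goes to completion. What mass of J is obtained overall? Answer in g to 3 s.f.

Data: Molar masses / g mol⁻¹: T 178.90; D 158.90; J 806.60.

Step 1:
n(T) = 2850 / 178.90 = 15.93 mol
n(D) = 1720 / 158.90 = 10.82 mol
n/ν → T: 7.965, D: 5.410; D is limiting.
n(A) produced = (2/2) × 10.82 = 10.82 mol
Step 2:
n(A) available = 10.82 mol
n(G) = 13.90 mol
n/ν → A: 10.82, G: 6.950; G is limiting.
n(J) = (1/2) × 13.90 = 6.950 mol
mass = 6.950 × 806.60 = 5606 g

5610 g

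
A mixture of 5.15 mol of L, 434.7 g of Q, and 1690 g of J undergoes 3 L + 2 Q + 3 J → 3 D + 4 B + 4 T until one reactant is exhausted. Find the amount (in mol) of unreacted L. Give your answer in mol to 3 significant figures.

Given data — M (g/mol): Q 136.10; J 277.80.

0.359 mol

n(L) = 5.150 mol
n(Q) = 434.7 / 136.10 = 3.194 mol
n(J) = 1690 / 277.80 = 6.084 mol
n/ν for L = 5.150/3 = 1.717
n/ν for Q = 3.194/2 = 1.597
n/ν for J = 6.084/3 = 2.028
Smallest n/ν is Q → limiting reagent.
L consumed = (3/2) × 3.194 = 4.791 mol
L remaining = 5.150 − 4.791 = 0.3590 mol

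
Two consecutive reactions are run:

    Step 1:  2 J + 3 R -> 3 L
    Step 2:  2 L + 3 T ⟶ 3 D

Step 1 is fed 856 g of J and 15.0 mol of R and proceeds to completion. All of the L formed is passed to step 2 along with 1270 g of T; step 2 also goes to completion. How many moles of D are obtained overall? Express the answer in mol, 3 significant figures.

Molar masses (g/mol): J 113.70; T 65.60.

Step 1:
n(J) = 856.0 / 113.70 = 7.529 mol
n(R) = 15.00 mol
n/ν for J = 7.529/2 = 3.765
n/ν for R = 15.00/3 = 5.000
Smallest n/ν is J → limiting reagent.
n(L) produced = (3/2) × 7.529 = 11.29 mol
Step 2:
n(L) available = 11.29 mol
n(T) = 1270 / 65.60 = 19.36 mol
n/ν for L = 11.29/2 = 5.645
n/ν for T = 19.36/3 = 6.453
Smallest n/ν is L → limiting reagent.
n(D) = (3/2) × 11.29 = 16.94 mol

16.9 mol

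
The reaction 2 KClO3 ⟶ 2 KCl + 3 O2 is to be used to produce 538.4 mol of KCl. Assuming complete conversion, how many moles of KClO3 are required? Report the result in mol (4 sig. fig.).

n(KCl) = 538.4 mol
n(KClO3) = (2/2) × 538.4 = 538.4 mol

538.4 mol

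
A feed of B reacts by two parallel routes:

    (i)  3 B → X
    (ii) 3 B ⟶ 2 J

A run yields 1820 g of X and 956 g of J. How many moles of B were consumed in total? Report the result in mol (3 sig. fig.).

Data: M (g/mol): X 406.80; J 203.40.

20.5 mol

n(X) = 1820 / 406.80 = 4.474 mol
n(J) = 956 / 203.40 = 4.700 mol
n(B) via (i) = (3/1)×4.474 = 13.42 mol
n(B) via (ii) = (3/2)×4.700 = 7.050 mol
total n(B) = 13.42 + 7.050 = 20.47 mol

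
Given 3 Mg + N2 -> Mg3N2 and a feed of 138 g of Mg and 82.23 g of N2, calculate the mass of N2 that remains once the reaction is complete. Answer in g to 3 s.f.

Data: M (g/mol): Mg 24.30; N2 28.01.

n(Mg) = 138.0 / 24.30 = 5.679 mol
n(N2) = 82.23 / 28.01 = 2.936 mol
n/ν → Mg: 1.893, N2: 2.936; Mg is limiting.
N2 consumed = (1/3) × 5.679 = 1.893 mol
N2 remaining = 2.936 − 1.893 = 1.043 mol
mass = 1.043 × 28.01 = 29.21 g

29.2 g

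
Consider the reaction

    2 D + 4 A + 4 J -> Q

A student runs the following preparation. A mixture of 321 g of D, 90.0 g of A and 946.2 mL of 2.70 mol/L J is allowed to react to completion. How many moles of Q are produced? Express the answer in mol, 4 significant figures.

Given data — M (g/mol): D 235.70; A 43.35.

n(D) = 321.0 / 235.70 = 1.362 mol
n(A) = 90.00 / 43.35 = 2.076 mol
n(J) = 2.70 × 946.2/1000 = 2.555 mol
n/ν for D = 1.362/2 = 0.6810
n/ν for A = 2.076/4 = 0.5190
n/ν for J = 2.555/4 = 0.6388
Smallest n/ν is A → limiting reagent.
n(Q) = (1/4) × 2.076 = 0.5190 mol

0.5190 mol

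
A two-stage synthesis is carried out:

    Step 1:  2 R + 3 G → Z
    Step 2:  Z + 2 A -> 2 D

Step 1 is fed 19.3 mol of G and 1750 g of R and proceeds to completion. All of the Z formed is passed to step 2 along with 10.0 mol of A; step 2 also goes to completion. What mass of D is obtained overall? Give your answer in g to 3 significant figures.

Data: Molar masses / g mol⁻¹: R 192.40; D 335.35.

3050 g

Step 1:
n(G) = 19.30 mol
n(R) = 1750 / 192.40 = 9.096 mol
n/ν for G = 19.30/3 = 6.433
n/ν for R = 9.096/2 = 4.548
Smallest n/ν is R → limiting reagent.
n(Z) produced = (1/2) × 9.096 = 4.548 mol
Step 2:
n(Z) available = 4.548 mol
n(A) = 10.00 mol
n/ν for Z = 4.548/1 = 4.548
n/ν for A = 10.00/2 = 5.000
Smallest n/ν is Z → limiting reagent.
n(D) = (2/1) × 4.548 = 9.096 mol
mass = 9.096 × 335.35 = 3050 g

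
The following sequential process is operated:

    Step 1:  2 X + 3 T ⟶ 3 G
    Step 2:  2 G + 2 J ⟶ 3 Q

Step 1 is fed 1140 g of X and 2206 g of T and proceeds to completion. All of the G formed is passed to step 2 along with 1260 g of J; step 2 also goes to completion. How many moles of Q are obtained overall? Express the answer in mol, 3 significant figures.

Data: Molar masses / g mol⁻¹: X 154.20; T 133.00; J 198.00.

Step 1:
n(X) = 1140 / 154.20 = 7.393 mol
n(T) = 2206 / 133.00 = 16.59 mol
n/ν for X = 7.393/2 = 3.697
n/ν for T = 16.59/3 = 5.530
Smallest n/ν is X → limiting reagent.
n(G) produced = (3/2) × 7.393 = 11.09 mol
Step 2:
n(G) available = 11.09 mol
n(J) = 1260 / 198.00 = 6.364 mol
n/ν for G = 11.09/2 = 5.545
n/ν for J = 6.364/2 = 3.182
Smallest n/ν is J → limiting reagent.
n(Q) = (3/2) × 6.364 = 9.546 mol

9.55 mol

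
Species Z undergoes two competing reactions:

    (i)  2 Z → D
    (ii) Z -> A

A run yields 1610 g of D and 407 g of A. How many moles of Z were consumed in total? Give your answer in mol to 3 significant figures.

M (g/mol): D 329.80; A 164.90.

12.2 mol

n(D) = 1610 / 329.80 = 4.882 mol
n(A) = 407 / 164.90 = 2.468 mol
n(Z) via (i) = (2/1)×4.882 = 9.764 mol
n(Z) via (ii) = (1/1)×2.468 = 2.468 mol
total n(Z) = 9.764 + 2.468 = 12.23 mol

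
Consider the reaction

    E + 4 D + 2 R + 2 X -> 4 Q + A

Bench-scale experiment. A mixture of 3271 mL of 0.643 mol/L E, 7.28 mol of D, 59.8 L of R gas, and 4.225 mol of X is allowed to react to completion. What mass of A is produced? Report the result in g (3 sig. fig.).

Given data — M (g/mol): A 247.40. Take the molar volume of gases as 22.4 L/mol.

n(E) = 0.643 × 3271/1000 = 2.103 mol
n(D) = 7.280 mol
n(R) = 59.80 / 22.4 = 2.670 mol
n(X) = 4.225 mol
n/ν for E = 2.103/1 = 2.103
n/ν for D = 7.280/4 = 1.820
n/ν for R = 2.670/2 = 1.335
n/ν for X = 4.225/2 = 2.113
Smallest n/ν is R → limiting reagent.
n(A) = (1/2) × 2.670 = 1.335 mol
mass = 1.335 × 247.40 = 330.3 g

330 g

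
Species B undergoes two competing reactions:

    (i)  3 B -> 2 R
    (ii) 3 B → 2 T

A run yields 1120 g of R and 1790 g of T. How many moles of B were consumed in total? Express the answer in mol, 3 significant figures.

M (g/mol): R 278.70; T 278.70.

15.7 mol

n(R) = 1120 / 278.70 = 4.019 mol
n(T) = 1790 / 278.70 = 6.423 mol
n(B) via (i) = (3/2)×4.019 = 6.029 mol
n(B) via (ii) = (3/2)×6.423 = 9.635 mol
total n(B) = 6.029 + 9.635 = 15.66 mol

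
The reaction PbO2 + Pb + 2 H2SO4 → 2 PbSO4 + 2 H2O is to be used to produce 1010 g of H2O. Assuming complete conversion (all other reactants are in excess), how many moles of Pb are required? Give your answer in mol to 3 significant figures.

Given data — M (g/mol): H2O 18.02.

28.0 mol

n(H2O) = 1010 / 18.02 = 56.05 mol
n(Pb) = (1/2) × 56.05 = 28.03 mol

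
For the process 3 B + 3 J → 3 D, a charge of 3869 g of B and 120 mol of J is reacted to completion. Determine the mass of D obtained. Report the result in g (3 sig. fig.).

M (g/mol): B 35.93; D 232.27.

n(B) = 3869 / 35.93 = 107.7 mol
n(J) = 120.0 mol
n/ν for B = 107.7/3 = 35.90
n/ν for J = 120.0/3 = 40.00
Smallest n/ν is B → limiting reagent.
n(D) = (3/3) × 107.7 = 107.7 mol
mass = 107.7 × 232.27 = 25020 g

25000 g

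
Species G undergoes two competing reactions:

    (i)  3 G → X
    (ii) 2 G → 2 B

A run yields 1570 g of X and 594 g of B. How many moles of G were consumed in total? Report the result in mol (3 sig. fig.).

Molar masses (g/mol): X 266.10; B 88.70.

n(X) = 1570 / 266.10 = 5.900 mol
n(B) = 594 / 88.70 = 6.697 mol
n(G) via (i) = (3/1)×5.900 = 17.70 mol
n(G) via (ii) = (2/2)×6.697 = 6.697 mol
total n(G) = 17.70 + 6.697 = 24.40 mol

24.4 mol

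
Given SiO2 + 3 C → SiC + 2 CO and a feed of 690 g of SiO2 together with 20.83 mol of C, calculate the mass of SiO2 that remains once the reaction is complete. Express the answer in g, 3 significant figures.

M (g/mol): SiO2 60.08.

n(SiO2) = 690.0 / 60.08 = 11.48 mol
n(C) = 20.83 mol
n/ν for SiO2 = 11.48/1 = 11.48
n/ν for C = 20.83/3 = 6.943
Smallest n/ν is C → limiting reagent.
SiO2 consumed = (1/3) × 20.83 = 6.943 mol
SiO2 remaining = 11.48 − 6.943 = 4.537 mol
mass = 4.537 × 60.08 = 272.6 g

273 g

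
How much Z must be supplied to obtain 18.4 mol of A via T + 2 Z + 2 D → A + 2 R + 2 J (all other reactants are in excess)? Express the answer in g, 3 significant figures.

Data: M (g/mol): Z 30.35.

1120 g

n(A) = 18.40 mol
n(Z) = (2/1) × 18.40 = 36.80 mol
mass = 36.80 × 30.35 = 1117 g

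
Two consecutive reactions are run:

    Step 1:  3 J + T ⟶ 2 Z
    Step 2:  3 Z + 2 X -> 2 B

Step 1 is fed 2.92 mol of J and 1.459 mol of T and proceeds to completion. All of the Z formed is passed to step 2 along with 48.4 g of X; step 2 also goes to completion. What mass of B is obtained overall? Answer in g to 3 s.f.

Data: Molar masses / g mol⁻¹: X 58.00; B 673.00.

Step 1:
n(J) = 2.920 mol
n(T) = 1.459 mol
n/ν for J = 2.920/3 = 0.9733
n/ν for T = 1.459/1 = 1.459
Smallest n/ν is J → limiting reagent.
n(Z) produced = (2/3) × 2.920 = 1.947 mol
Step 2:
n(Z) available = 1.947 mol
n(X) = 48.40 / 58.00 = 0.8345 mol
n/ν for Z = 1.947/3 = 0.6490
n/ν for X = 0.8345/2 = 0.4173
Smallest n/ν is X → limiting reagent.
n(B) = (2/2) × 0.8345 = 0.8345 mol
mass = 0.8345 × 673.00 = 561.6 g

562 g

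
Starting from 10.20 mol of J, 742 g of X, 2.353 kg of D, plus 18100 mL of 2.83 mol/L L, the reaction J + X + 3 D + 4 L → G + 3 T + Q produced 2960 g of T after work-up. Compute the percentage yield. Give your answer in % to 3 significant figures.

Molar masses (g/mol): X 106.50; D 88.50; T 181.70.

77.9 %

n(J) = 10.20 mol
n(X) = 742.0 / 106.50 = 6.967 mol
n(D) = 2.353×1000 / 88.50 = 26.59 mol
n(L) = 2.83 × 18100/1000 = 51.22 mol
n/ν for J = 10.20/1 = 10.20
n/ν for X = 6.967/1 = 6.967
n/ν for D = 26.59/3 = 8.863
n/ν for L = 51.22/4 = 12.81
Smallest n/ν is X → limiting reagent.
theoretical n(T) = (3/1) × 6.967 = 20.90 mol → 3798 g
% yield = 2960 / 3798 × 100 = 77.94 %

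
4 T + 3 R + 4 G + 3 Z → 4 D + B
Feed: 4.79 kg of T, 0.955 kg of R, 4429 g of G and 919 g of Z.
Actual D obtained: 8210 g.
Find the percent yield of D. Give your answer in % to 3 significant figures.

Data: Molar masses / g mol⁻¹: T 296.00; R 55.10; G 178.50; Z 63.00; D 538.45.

94.2 %

n(T) = 4.790×1000 / 296.00 = 16.18 mol
n(R) = 0.9550×1000 / 55.10 = 17.33 mol
n(G) = 4429 / 178.50 = 24.81 mol
n(Z) = 919.0 / 63.00 = 14.59 mol
n/ν → T: 4.045, R: 5.777, G: 6.203, Z: 4.863; T is limiting.
theoretical n(D) = (4/4) × 16.18 = 16.18 mol → 8712 g
% yield = 8210 / 8712 × 100 = 94.24 %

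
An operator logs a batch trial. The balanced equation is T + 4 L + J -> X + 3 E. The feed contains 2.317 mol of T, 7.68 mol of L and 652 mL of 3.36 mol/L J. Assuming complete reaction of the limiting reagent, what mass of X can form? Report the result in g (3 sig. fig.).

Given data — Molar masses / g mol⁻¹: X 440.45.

n(T) = 2.317 mol
n(L) = 7.680 mol
n(J) = 3.36 × 652.0/1000 = 2.191 mol
n/ν → T: 2.317, L: 1.920, J: 2.191; L is limiting.
n(X) = (1/4) × 7.680 = 1.920 mol
mass = 1.920 × 440.45 = 845.7 g

846 g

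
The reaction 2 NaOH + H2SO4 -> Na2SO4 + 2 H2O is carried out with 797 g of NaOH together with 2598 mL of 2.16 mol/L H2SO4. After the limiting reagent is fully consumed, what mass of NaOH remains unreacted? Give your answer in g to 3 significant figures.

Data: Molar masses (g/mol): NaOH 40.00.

348 g

n(NaOH) = 797.0 / 40.00 = 19.93 mol
n(H2SO4) = 2.16 × 2598/1000 = 5.612 mol
n/ν for NaOH = 19.93/2 = 9.965
n/ν for H2SO4 = 5.612/1 = 5.612
Smallest n/ν is H2SO4 → limiting reagent.
NaOH consumed = (2/1) × 5.612 = 11.22 mol
NaOH remaining = 19.93 − 11.22 = 8.710 mol
mass = 8.710 × 40.00 = 348.4 g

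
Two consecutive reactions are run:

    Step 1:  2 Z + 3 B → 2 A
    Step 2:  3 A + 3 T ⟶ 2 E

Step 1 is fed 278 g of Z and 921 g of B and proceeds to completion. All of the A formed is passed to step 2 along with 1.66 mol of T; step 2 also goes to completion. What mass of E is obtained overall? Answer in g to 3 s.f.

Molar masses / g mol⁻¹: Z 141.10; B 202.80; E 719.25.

Step 1:
n(Z) = 278.0 / 141.10 = 1.970 mol
n(B) = 921.0 / 202.80 = 4.541 mol
n/ν → Z: 0.9850, B: 1.514; Z is limiting.
n(A) produced = (2/2) × 1.970 = 1.970 mol
Step 2:
n(A) available = 1.970 mol
n(T) = 1.660 mol
n/ν → A: 0.6567, T: 0.5533; T is limiting.
n(E) = (2/3) × 1.660 = 1.107 mol
mass = 1.107 × 719.25 = 796.2 g

796 g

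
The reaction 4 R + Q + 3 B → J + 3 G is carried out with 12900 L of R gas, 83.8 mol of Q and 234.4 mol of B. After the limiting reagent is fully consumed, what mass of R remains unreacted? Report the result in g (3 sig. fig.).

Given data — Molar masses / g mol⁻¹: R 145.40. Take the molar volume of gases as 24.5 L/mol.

31100 g

n(R) = 12900 / 24.5 = 526.5 mol
n(Q) = 83.80 mol
n(B) = 234.4 mol
n/ν → R: 131.6, Q: 83.80, B: 78.13; B is limiting.
R consumed = (4/3) × 234.4 = 312.5 mol
R remaining = 526.5 − 312.5 = 214.0 mol
mass = 214.0 × 145.40 = 31120 g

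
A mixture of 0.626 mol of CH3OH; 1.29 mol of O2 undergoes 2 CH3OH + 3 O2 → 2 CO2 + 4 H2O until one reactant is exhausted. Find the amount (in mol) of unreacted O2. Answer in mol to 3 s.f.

0.351 mol

n(CH3OH) = 0.6260 mol
n(O2) = 1.290 mol
n/ν for CH3OH = 0.6260/2 = 0.3130
n/ν for O2 = 1.290/3 = 0.4300
Smallest n/ν is CH3OH → limiting reagent.
O2 consumed = (3/2) × 0.6260 = 0.9390 mol
O2 remaining = 1.290 − 0.9390 = 0.3510 mol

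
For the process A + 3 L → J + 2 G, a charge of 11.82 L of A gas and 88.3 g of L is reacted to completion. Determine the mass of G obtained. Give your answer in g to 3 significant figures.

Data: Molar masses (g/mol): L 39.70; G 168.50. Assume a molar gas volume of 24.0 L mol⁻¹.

n(A) = 11.82 / 24.0 = 0.4925 mol
n(L) = 88.30 / 39.70 = 2.224 mol
n/ν → A: 0.4925, L: 0.7413; A is limiting.
n(G) = (2/1) × 0.4925 = 0.9850 mol
mass = 0.9850 × 168.50 = 166.0 g

166 g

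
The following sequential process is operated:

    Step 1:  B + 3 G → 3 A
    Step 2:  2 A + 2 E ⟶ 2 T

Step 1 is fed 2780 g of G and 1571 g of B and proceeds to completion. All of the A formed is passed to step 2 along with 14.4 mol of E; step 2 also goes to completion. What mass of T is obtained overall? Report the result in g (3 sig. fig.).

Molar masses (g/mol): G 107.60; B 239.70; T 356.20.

Step 1:
n(G) = 2780 / 107.60 = 25.84 mol
n(B) = 1571 / 239.70 = 6.554 mol
n/ν for G = 25.84/3 = 8.613
n/ν for B = 6.554/1 = 6.554
Smallest n/ν is B → limiting reagent.
n(A) produced = (3/1) × 6.554 = 19.66 mol
Step 2:
n(A) available = 19.66 mol
n(E) = 14.40 mol
n/ν for A = 19.66/2 = 9.830
n/ν for E = 14.40/2 = 7.200
Smallest n/ν is E → limiting reagent.
n(T) = (2/2) × 14.40 = 14.40 mol
mass = 14.40 × 356.20 = 5129 g

5130 g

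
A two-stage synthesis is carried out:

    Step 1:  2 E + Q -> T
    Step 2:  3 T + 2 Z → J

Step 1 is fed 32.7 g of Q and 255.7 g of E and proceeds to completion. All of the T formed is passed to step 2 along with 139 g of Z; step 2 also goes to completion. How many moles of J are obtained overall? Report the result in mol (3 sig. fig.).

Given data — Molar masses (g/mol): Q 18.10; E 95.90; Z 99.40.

0.444 mol

Step 1:
n(Q) = 32.70 / 18.10 = 1.807 mol
n(E) = 255.7 / 95.90 = 2.666 mol
n/ν → Q: 1.807, E: 1.333; E is limiting.
n(T) produced = (1/2) × 2.666 = 1.333 mol
Step 2:
n(T) available = 1.333 mol
n(Z) = 139.0 / 99.40 = 1.398 mol
n/ν → T: 0.4443, Z: 0.6990; T is limiting.
n(J) = (1/3) × 1.333 = 0.4443 mol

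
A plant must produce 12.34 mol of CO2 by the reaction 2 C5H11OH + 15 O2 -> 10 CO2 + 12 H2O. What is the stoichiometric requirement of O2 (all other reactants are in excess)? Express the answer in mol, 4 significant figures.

18.51 mol

n(CO2) = 12.34 mol
n(O2) = (15/10) × 12.34 = 18.51 mol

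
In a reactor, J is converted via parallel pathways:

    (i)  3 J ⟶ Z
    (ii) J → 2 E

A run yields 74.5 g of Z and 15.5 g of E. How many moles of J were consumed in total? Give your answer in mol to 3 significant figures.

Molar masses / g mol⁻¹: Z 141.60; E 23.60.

1.91 mol

n(Z) = 74.5 / 141.60 = 0.5261 mol
n(E) = 15.5 / 23.60 = 0.6568 mol
n(J) via (i) = (3/1)×0.5261 = 1.578 mol
n(J) via (ii) = (1/2)×0.6568 = 0.3284 mol
total n(J) = 1.578 + 0.3284 = 1.906 mol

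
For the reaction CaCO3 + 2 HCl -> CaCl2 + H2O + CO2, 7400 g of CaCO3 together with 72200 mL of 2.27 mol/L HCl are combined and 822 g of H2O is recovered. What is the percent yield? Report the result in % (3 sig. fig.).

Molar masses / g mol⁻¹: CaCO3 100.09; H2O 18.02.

61.7 %

n(CaCO3) = 7400 / 100.09 = 73.93 mol
n(HCl) = 2.27 × 72200/1000 = 163.9 mol
n/ν for CaCO3 = 73.93/1 = 73.93
n/ν for HCl = 163.9/2 = 81.95
Smallest n/ν is CaCO3 → limiting reagent.
theoretical n(H2O) = (1/1) × 73.93 = 73.93 mol → 1332 g
% yield = 822 / 1332 × 100 = 61.71 %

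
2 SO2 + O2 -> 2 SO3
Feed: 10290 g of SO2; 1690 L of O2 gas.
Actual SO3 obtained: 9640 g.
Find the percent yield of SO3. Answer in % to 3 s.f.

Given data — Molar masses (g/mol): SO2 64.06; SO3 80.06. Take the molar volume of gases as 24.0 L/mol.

n(SO2) = 10290 / 64.06 = 160.6 mol
n(O2) = 1690 / 24.0 = 70.42 mol
n/ν → SO2: 80.30, O2: 70.42; O2 is limiting.
theoretical n(SO3) = (2/1) × 70.42 = 140.8 mol → 11270 g
% yield = 9640 / 11270 × 100 = 85.54 %

85.5 %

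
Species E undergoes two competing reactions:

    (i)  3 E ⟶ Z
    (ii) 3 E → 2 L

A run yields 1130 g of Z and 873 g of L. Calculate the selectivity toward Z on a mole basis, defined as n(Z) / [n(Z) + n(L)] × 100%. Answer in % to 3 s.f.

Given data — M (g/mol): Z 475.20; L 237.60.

39.3 %

n(Z) = 1130 / 475.20 = 2.378 mol
n(L) = 873 / 237.60 = 3.674 mol
selectivity = 2.378/(2.378+3.674) × 100 = 39.29 %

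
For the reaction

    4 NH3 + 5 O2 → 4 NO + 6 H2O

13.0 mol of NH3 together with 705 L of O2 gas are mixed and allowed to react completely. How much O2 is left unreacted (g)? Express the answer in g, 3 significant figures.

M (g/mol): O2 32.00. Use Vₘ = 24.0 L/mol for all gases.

n(NH3) = 13.00 mol
n(O2) = 705.0 / 24.0 = 29.38 mol
n/ν → NH3: 3.250, O2: 5.876; NH3 is limiting.
O2 consumed = (5/4) × 13.00 = 16.25 mol
O2 remaining = 29.38 − 16.25 = 13.13 mol
mass = 13.13 × 32.00 = 420.2 g

420 g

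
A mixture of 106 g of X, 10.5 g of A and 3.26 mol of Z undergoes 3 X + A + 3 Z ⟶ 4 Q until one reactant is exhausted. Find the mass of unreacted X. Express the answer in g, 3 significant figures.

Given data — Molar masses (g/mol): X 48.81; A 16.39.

12.2 g

n(X) = 106.0 / 48.81 = 2.172 mol
n(A) = 10.50 / 16.39 = 0.6406 mol
n(Z) = 3.260 mol
n/ν → X: 0.7240, A: 0.6406, Z: 1.087; A is limiting.
X consumed = (3/1) × 0.6406 = 1.922 mol
X remaining = 2.172 − 1.922 = 0.2500 mol
mass = 0.2500 × 48.81 = 12.20 g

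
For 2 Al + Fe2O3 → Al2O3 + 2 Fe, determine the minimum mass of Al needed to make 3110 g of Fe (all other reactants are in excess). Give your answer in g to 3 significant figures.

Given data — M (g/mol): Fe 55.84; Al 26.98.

1500 g

n(Fe) = 3110 / 55.84 = 55.69 mol
n(Al) = (2/2) × 55.69 = 55.69 mol
mass = 55.69 × 26.98 = 1503 g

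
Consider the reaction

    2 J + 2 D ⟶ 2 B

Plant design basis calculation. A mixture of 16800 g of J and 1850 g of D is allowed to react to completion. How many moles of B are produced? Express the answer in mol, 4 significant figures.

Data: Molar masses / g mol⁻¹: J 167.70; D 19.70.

n(J) = 16800 / 167.70 = 100.2 mol
n(D) = 1850 / 19.70 = 93.91 mol
n/ν → J: 50.10, D: 46.96; D is limiting.
n(B) = (2/2) × 93.91 = 93.91 mol

93.91 mol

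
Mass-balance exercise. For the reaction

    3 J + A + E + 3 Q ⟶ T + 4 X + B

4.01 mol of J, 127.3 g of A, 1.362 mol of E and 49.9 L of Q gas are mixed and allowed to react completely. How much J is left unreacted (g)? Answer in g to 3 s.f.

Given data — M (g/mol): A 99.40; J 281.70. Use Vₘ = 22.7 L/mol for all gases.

n(J) = 4.010 mol
n(A) = 127.3 / 99.40 = 1.281 mol
n(E) = 1.362 mol
n(Q) = 49.90 / 22.7 = 2.198 mol
n/ν → J: 1.337, A: 1.281, E: 1.362, Q: 0.7327; Q is limiting.
J consumed = (3/3) × 2.198 = 2.198 mol
J remaining = 4.010 − 2.198 = 1.812 mol
mass = 1.812 × 281.70 = 510.4 g

510 g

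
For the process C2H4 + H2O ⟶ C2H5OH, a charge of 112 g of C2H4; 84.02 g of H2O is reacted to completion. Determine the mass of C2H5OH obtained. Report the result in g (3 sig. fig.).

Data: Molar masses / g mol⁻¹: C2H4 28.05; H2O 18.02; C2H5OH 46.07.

n(C2H4) = 112.0 / 28.05 = 3.993 mol
n(H2O) = 84.02 / 18.02 = 4.663 mol
n/ν for C2H4 = 3.993/1 = 3.993
n/ν for H2O = 4.663/1 = 4.663
Smallest n/ν is C2H4 → limiting reagent.
n(C2H5OH) = (1/1) × 3.993 = 3.993 mol
mass = 3.993 × 46.07 = 184.0 g

184 g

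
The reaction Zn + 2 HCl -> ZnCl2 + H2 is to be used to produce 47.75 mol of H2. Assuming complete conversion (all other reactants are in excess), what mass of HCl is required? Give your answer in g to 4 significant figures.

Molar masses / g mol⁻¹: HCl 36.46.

n(H2) = 47.75 mol
n(HCl) = (2/1) × 47.75 = 95.50 mol
mass = 95.50 × 36.46 = 3482 g

3482 g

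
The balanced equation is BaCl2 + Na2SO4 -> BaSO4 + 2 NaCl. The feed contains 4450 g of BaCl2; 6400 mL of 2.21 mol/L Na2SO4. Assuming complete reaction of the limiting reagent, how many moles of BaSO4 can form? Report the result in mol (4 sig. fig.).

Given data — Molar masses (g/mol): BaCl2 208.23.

n(BaCl2) = 4450 / 208.23 = 21.37 mol
n(Na2SO4) = 2.21 × 6400/1000 = 14.14 mol
n/ν → BaCl2: 21.37, Na2SO4: 14.14; Na2SO4 is limiting.
n(BaSO4) = (1/1) × 14.14 = 14.14 mol

14.14 mol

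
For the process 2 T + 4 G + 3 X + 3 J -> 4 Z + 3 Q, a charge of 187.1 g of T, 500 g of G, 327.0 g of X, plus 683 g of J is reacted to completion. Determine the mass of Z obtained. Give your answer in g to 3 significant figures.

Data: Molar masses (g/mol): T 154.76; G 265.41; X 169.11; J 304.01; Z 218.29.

n(T) = 187.1 / 154.76 = 1.209 mol
n(G) = 500.0 / 265.41 = 1.884 mol
n(X) = 327.0 / 169.11 = 1.934 mol
n(J) = 683.0 / 304.01 = 2.247 mol
n/ν → T: 0.6045, G: 0.4710, X: 0.6447, J: 0.7490; G is limiting.
n(Z) = (4/4) × 1.884 = 1.884 mol
mass = 1.884 × 218.29 = 411.3 g

411 g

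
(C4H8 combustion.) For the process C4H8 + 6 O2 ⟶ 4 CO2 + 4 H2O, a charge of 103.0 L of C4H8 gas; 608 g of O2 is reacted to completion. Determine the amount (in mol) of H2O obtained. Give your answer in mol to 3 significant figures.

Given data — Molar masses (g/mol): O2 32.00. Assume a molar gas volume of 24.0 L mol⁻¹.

12.7 mol

n(C4H8) = 103.0 / 24.0 = 4.292 mol
n(O2) = 608.0 / 32.00 = 19.00 mol
n/ν for C4H8 = 4.292/1 = 4.292
n/ν for O2 = 19.00/6 = 3.167
Smallest n/ν is O2 → limiting reagent.
n(H2O) = (4/6) × 19.00 = 12.67 mol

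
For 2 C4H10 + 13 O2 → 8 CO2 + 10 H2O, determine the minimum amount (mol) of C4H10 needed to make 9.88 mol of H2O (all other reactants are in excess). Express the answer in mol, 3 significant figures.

1.98 mol

n(H2O) = 9.880 mol
n(C4H10) = (2/10) × 9.880 = 1.976 mol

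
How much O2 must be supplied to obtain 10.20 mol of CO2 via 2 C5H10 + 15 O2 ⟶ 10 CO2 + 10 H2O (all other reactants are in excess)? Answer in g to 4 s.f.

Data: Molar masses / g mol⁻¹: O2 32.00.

489.6 g

n(CO2) = 10.20 mol
n(O2) = (15/10) × 10.20 = 15.30 mol
mass = 15.30 × 32.00 = 489.6 g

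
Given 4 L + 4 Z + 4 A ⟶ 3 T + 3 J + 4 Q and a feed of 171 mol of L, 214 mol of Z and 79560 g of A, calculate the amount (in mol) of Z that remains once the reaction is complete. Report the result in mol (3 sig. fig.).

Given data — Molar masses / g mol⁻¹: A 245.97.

43.0 mol

n(L) = 171.0 mol
n(Z) = 214.0 mol
n(A) = 79560 / 245.97 = 323.5 mol
n/ν for L = 171.0/4 = 42.75
n/ν for Z = 214.0/4 = 53.50
n/ν for A = 323.5/4 = 80.88
Smallest n/ν is L → limiting reagent.
Z consumed = (4/4) × 171.0 = 171.0 mol
Z remaining = 214.0 − 171.0 = 43.00 mol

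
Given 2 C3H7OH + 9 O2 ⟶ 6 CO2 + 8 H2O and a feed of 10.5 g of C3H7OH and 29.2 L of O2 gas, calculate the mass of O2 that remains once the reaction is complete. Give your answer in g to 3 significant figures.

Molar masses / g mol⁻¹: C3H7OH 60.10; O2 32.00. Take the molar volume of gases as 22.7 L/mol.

n(C3H7OH) = 10.50 / 60.10 = 0.1747 mol
n(O2) = 29.20 / 22.7 = 1.286 mol
n/ν for C3H7OH = 0.1747/2 = 0.08735
n/ν for O2 = 1.286/9 = 0.1429
Smallest n/ν is C3H7OH → limiting reagent.
O2 consumed = (9/2) × 0.1747 = 0.7862 mol
O2 remaining = 1.286 − 0.7862 = 0.4998 mol
mass = 0.4998 × 32.00 = 15.99 g

16.0 g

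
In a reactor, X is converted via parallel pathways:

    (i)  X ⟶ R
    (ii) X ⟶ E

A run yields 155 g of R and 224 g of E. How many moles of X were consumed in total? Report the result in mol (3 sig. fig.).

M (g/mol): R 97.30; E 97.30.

3.90 mol

n(R) = 155 / 97.30 = 1.593 mol
n(E) = 224 / 97.30 = 2.302 mol
n(X) via (i) = (1/1)×1.593 = 1.593 mol
n(X) via (ii) = (1/1)×2.302 = 2.302 mol
total n(X) = 1.593 + 2.302 = 3.895 mol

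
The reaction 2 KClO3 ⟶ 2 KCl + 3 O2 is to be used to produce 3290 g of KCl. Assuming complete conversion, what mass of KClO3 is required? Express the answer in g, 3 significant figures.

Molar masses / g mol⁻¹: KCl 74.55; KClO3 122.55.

5410 g

n(KCl) = 3290 / 74.55 = 44.13 mol
n(KClO3) = (2/2) × 44.13 = 44.13 mol
mass = 44.13 × 122.55 = 5408 g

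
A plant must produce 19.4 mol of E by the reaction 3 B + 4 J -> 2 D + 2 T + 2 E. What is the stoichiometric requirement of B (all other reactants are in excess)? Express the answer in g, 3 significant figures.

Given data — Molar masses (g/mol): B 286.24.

n(E) = 19.40 mol
n(B) = (3/2) × 19.40 = 29.10 mol
mass = 29.10 × 286.24 = 8330 g

8330 g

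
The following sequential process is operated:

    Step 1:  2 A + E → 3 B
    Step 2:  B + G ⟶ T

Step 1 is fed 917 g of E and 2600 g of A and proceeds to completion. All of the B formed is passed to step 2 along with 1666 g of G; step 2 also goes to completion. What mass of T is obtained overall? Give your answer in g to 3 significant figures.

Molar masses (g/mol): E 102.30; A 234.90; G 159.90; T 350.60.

3650 g

Step 1:
n(E) = 917.0 / 102.30 = 8.964 mol
n(A) = 2600 / 234.90 = 11.07 mol
n/ν for E = 8.964/1 = 8.964
n/ν for A = 11.07/2 = 5.535
Smallest n/ν is A → limiting reagent.
n(B) produced = (3/2) × 11.07 = 16.61 mol
Step 2:
n(B) available = 16.61 mol
n(G) = 1666 / 159.90 = 10.42 mol
n/ν for B = 16.61/1 = 16.61
n/ν for G = 10.42/1 = 10.42
Smallest n/ν is G → limiting reagent.
n(T) = (1/1) × 10.42 = 10.42 mol
mass = 10.42 × 350.60 = 3653 g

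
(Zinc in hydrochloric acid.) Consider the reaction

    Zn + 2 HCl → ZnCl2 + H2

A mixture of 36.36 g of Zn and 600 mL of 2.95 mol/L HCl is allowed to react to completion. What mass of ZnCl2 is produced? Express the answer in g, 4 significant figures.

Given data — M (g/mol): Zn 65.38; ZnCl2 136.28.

n(Zn) = 36.36 / 65.38 = 0.5561 mol
n(HCl) = 2.95 × 600.0/1000 = 1.770 mol
n/ν for Zn = 0.5561/1 = 0.5561
n/ν for HCl = 1.770/2 = 0.8850
Smallest n/ν is Zn → limiting reagent.
n(ZnCl2) = (1/1) × 0.5561 = 0.5561 mol
mass = 0.5561 × 136.28 = 75.79 g

75.79 g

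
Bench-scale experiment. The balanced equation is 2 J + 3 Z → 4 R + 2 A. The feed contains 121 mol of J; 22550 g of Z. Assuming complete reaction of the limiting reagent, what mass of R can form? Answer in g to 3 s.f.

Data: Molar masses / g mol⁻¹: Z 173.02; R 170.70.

n(J) = 121.0 mol
n(Z) = 22550 / 173.02 = 130.3 mol
n/ν for J = 121.0/2 = 60.50
n/ν for Z = 130.3/3 = 43.43
Smallest n/ν is Z → limiting reagent.
n(R) = (4/3) × 130.3 = 173.7 mol
mass = 173.7 × 170.70 = 29650 g

29700 g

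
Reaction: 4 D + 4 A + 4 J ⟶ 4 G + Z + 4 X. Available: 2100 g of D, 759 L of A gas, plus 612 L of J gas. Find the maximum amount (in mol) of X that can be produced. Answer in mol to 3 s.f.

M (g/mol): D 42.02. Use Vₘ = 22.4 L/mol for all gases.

27.3 mol

n(D) = 2100 / 42.02 = 49.98 mol
n(A) = 759.0 / 22.4 = 33.88 mol
n(J) = 612.0 / 22.4 = 27.32 mol
n/ν for D = 49.98/4 = 12.50
n/ν for A = 33.88/4 = 8.470
n/ν for J = 27.32/4 = 6.830
Smallest n/ν is J → limiting reagent.
n(X) = (4/4) × 27.32 = 27.32 mol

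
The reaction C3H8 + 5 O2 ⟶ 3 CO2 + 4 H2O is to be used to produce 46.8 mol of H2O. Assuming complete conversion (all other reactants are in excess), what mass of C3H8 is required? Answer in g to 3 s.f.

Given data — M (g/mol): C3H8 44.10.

516 g

n(H2O) = 46.80 mol
n(C3H8) = (1/4) × 46.80 = 11.70 mol
mass = 11.70 × 44.10 = 516.0 g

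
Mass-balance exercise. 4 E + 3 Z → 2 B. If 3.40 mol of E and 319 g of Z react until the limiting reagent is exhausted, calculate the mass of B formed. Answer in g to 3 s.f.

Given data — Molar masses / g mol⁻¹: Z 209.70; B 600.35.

609 g

n(E) = 3.400 mol
n(Z) = 319.0 / 209.70 = 1.521 mol
n/ν for E = 3.400/4 = 0.8500
n/ν for Z = 1.521/3 = 0.5070
Smallest n/ν is Z → limiting reagent.
n(B) = (2/3) × 1.521 = 1.014 mol
mass = 1.014 × 600.35 = 608.8 g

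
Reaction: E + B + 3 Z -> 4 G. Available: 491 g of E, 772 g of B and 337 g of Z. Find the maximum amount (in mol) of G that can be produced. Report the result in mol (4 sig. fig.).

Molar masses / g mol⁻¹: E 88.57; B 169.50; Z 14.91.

n(E) = 491.0 / 88.57 = 5.544 mol
n(B) = 772.0 / 169.50 = 4.555 mol
n(Z) = 337.0 / 14.91 = 22.60 mol
n/ν → E: 5.544, B: 4.555, Z: 7.533; B is limiting.
n(G) = (4/1) × 4.555 = 18.22 mol

18.22 mol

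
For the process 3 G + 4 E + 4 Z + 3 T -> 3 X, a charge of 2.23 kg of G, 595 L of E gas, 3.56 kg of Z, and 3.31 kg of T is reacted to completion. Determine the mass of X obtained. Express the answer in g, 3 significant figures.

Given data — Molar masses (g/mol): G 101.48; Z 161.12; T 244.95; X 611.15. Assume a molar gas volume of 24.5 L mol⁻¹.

n(G) = 2.230×1000 / 101.48 = 21.97 mol
n(E) = 595.0 / 24.5 = 24.29 mol
n(Z) = 3.560×1000 / 161.12 = 22.10 mol
n(T) = 3.310×1000 / 244.95 = 13.51 mol
n/ν for G = 21.97/3 = 7.323
n/ν for E = 24.29/4 = 6.073
n/ν for Z = 22.10/4 = 5.525
n/ν for T = 13.51/3 = 4.503
Smallest n/ν is T → limiting reagent.
n(X) = (3/3) × 13.51 = 13.51 mol
mass = 13.51 × 611.15 = 8257 g

8260 g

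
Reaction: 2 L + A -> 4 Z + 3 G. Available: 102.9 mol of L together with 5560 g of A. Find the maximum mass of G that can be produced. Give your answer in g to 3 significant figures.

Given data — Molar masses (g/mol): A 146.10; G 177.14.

20200 g

n(L) = 102.9 mol
n(A) = 5560 / 146.10 = 38.06 mol
n/ν for L = 102.9/2 = 51.45
n/ν for A = 38.06/1 = 38.06
Smallest n/ν is A → limiting reagent.
n(G) = (3/1) × 38.06 = 114.2 mol
mass = 114.2 × 177.14 = 20230 g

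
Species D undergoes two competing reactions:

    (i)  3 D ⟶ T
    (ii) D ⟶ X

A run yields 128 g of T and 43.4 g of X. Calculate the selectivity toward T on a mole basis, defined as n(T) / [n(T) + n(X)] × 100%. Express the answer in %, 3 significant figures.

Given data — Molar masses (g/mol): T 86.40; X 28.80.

49.6 %

n(T) = 128 / 86.40 = 1.481 mol
n(X) = 43.4 / 28.80 = 1.507 mol
selectivity = 1.481/(1.481+1.507) × 100 = 49.56 %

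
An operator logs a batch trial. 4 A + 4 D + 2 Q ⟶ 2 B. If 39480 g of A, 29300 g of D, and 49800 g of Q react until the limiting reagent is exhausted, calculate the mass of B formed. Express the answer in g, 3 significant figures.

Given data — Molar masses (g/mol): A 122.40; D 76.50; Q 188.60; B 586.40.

94600 g

n(A) = 39480 / 122.40 = 322.5 mol
n(D) = 29300 / 76.50 = 383.0 mol
n(Q) = 49800 / 188.60 = 264.1 mol
n/ν for A = 322.5/4 = 80.63
n/ν for D = 383.0/4 = 95.75
n/ν for Q = 264.1/2 = 132.1
Smallest n/ν is A → limiting reagent.
n(B) = (2/4) × 322.5 = 161.3 mol
mass = 161.3 × 586.40 = 94590 g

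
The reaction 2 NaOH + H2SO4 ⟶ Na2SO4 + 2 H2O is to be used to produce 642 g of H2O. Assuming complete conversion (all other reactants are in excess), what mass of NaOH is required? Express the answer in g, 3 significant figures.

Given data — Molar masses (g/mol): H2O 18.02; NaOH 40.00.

n(H2O) = 642 / 18.02 = 35.63 mol
n(NaOH) = (2/2) × 35.63 = 35.63 mol
mass = 35.63 × 40.00 = 1425 g

1430 g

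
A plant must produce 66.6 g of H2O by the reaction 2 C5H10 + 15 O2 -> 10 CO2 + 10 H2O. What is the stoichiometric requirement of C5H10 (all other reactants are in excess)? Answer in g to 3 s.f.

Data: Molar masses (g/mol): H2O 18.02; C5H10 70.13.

51.8 g

n(H2O) = 66.6 / 18.02 = 3.696 mol
n(C5H10) = (2/10) × 3.696 = 0.7392 mol
mass = 0.7392 × 70.13 = 51.84 g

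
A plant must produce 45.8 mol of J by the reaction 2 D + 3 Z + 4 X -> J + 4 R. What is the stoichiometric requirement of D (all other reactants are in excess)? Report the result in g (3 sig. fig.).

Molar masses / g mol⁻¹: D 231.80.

n(J) = 45.80 mol
n(D) = (2/1) × 45.80 = 91.60 mol
mass = 91.60 × 231.80 = 21230 g

21200 g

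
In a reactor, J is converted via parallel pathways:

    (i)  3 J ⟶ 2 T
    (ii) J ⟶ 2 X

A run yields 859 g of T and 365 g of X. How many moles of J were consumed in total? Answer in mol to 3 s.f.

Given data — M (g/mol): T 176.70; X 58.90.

10.4 mol

n(T) = 859 / 176.70 = 4.861 mol
n(X) = 365 / 58.90 = 6.197 mol
n(J) via (i) = (3/2)×4.861 = 7.292 mol
n(J) via (ii) = (1/2)×6.197 = 3.099 mol
total n(J) = 7.292 + 3.099 = 10.39 mol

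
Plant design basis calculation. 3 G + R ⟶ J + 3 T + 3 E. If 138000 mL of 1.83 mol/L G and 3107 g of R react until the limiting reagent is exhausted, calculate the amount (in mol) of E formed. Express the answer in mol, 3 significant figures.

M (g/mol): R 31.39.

n(G) = 1.83 × 138000/1000 = 252.5 mol
n(R) = 3107 / 31.39 = 98.98 mol
n/ν for G = 252.5/3 = 84.17
n/ν for R = 98.98/1 = 98.98
Smallest n/ν is G → limiting reagent.
n(E) = (3/3) × 252.5 = 252.5 mol

253 mol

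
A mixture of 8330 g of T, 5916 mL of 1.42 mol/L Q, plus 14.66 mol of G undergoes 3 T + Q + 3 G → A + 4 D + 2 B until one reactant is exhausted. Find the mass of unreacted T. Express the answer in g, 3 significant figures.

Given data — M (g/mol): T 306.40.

n(T) = 8330 / 306.40 = 27.19 mol
n(Q) = 1.42 × 5916/1000 = 8.401 mol
n(G) = 14.66 mol
n/ν for T = 27.19/3 = 9.063
n/ν for Q = 8.401/1 = 8.401
n/ν for G = 14.66/3 = 4.887
Smallest n/ν is G → limiting reagent.
T consumed = (3/3) × 14.66 = 14.66 mol
T remaining = 27.19 − 14.66 = 12.53 mol
mass = 12.53 × 306.40 = 3839 g

3840 g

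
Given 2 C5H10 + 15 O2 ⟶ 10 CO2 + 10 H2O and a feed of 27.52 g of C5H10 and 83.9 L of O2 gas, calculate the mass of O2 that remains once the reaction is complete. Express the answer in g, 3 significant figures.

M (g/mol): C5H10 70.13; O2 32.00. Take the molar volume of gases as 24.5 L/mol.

n(C5H10) = 27.52 / 70.13 = 0.3924 mol
n(O2) = 83.90 / 24.5 = 3.424 mol
n/ν → C5H10: 0.1962, O2: 0.2283; C5H10 is limiting.
O2 consumed = (15/2) × 0.3924 = 2.943 mol
O2 remaining = 3.424 − 2.943 = 0.4810 mol
mass = 0.4810 × 32.00 = 15.39 g

15.4 g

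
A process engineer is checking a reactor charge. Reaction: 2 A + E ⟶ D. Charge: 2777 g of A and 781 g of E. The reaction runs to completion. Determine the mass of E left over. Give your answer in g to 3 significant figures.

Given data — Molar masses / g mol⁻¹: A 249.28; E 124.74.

n(A) = 2777 / 249.28 = 11.14 mol
n(E) = 781.0 / 124.74 = 6.261 mol
n/ν → A: 5.570, E: 6.261; A is limiting.
E consumed = (1/2) × 11.14 = 5.570 mol
E remaining = 6.261 − 5.570 = 0.6910 mol
mass = 0.6910 × 124.74 = 86.20 g

86.2 g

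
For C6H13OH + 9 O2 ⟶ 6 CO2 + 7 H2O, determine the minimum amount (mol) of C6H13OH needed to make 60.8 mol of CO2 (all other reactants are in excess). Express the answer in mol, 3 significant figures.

10.1 mol

n(CO2) = 60.80 mol
n(C6H13OH) = (1/6) × 60.80 = 10.13 mol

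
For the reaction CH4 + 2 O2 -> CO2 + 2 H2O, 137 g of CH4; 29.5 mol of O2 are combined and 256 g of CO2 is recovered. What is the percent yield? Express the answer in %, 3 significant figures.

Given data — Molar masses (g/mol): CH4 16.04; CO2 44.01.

68.1 %

n(CH4) = 137.0 / 16.04 = 8.541 mol
n(O2) = 29.50 mol
n/ν → CH4: 8.541, O2: 14.75; CH4 is limiting.
theoretical n(CO2) = (1/1) × 8.541 = 8.541 mol → 375.9 g
% yield = 256 / 375.9 × 100 = 68.10 %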